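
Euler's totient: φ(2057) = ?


2057 = 11^2 × 17
Prime factors: 11, 17
φ(2057) = 2057 × (1-1/11) × (1-1/17)
= 2057 × 10/11 × 16/17 = 1760

φ(2057) = 1760


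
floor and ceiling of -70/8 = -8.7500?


-70/8 = -8.7500
floor = -9
ceil = -8

floor = -9, ceil = -8


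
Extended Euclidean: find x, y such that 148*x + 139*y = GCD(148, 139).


Tabular extended Euclidean (each row: r = 148*s + 139*t):
r=148, s=1, t=0
r=139, s=0, t=1
q=1: r=9, s=1, t=-1   [148*(1) + 139*(-1) = 9]
q=15: r=4, s=-15, t=16   [148*(-15) + 139*(16) = 4]
q=2: r=1, s=31, t=-33   [148*(31) + 139*(-33) = 1]
q=4: r=0, s=-139, t=148   [148*(-139) + 139*(148) = 0]
GCD = 1; from the row with r=1: x=31, y=-33
Check: 148*(31) + 139*(-33) = 4588 - 4587 = 1

GCD = 1, x = 31, y = -33


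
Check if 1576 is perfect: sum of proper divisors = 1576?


Proper divisors of 1576: 1, 2, 4, 8, 197, 394, 788
Sum = 1 + 2 + 4 + 8 + 197 + 394 + 788 = 1394

No, 1576 is not perfect (1394 ≠ 1576)


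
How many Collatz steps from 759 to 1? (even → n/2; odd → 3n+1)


759 → 2278 → 1139 → 3418 → 1709 → 5128 → 2564 → 1282 → 641 → 1924 → 962 → 481 → 1444 → 722 → 361 → 1084 → 542 → 271 → 814 → 407 → 1222 → 611 → 1834 → 917 → 2752 → 1376 → 688 → 344 → 172 → 86 → 43 → 130 → 65 → 196 → 98 → 49 → 148 → 74 → 37 → 112 → 56 → 28 → 14 → 7 → 22 → 11 → 34 → 17 → 52 → 26 → 13 → 40 → 20 → 10 → 5 → 16 → 8 → 4 → 2 → 1
Total steps = 59

59 steps


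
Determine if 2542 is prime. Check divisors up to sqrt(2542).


2542 / 2 = 1271 (exact division)
2542 is NOT prime.

No, 2542 is not prime


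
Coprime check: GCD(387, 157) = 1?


Euclidean algorithm:
387 = 2 * 157 + 73
157 = 2 * 73 + 11
73 = 6 * 11 + 7
11 = 1 * 7 + 4
7 = 1 * 4 + 3
4 = 1 * 3 + 1
3 = 3 * 1 + 0
GCD(387, 157) = 1

Yes, coprime (GCD = 1)


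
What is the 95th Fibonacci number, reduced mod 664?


F(k) mod 664 for k=1..95:
1, 1, 2, 3, 5, 8, 13, 21, 34, 55, 89, 144, 233, 377, 610, 323, 269, 592, 197, 125, 322, 447, 105, 552, 657, 545, 538, 419, 293, 48, 341, 389, 66, 455, 521, 312, 169, 481, 650, 467, 453, 256, 45, 301, 346, 647, 329, 312, 641, 289, 266, 555, 157, 48, 205, 253, 458, 47, 505, 552, 393, 281, 10, 291, 301, 592, 229, 157, 386, 543, 265, 144, 409, 553, 298, 187, 485, 8, 493, 501, 330, 167, 497, 0, 497, 497, 330, 163, 493, 656, 485, 477, 298, 111, 409
F(95) mod 664 = 409


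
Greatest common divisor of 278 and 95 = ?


278 = 2 * 95 + 88
95 = 1 * 88 + 7
88 = 12 * 7 + 4
7 = 1 * 4 + 3
4 = 1 * 3 + 1
3 = 3 * 1 + 0
GCD = 1


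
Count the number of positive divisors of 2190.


2190 = 2^1 × 3^1 × 5^1 × 73^1
d(2190) = (1+1) × (1+1) × (1+1) × (1+1) = 16

16 divisors


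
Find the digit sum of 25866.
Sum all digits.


2 + 5 + 8 + 6 + 6 = 27


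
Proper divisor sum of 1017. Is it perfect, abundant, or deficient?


Proper divisors: 1, 3, 9, 113, 339
Sum = 1 + 3 + 9 + 113 + 339 = 465
465 < 1017 → deficient

s(1017) = 465 (deficient)


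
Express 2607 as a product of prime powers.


2607 / 3 = 869
869 / 11 = 79
79 / 79 = 1
2607 = 3 × 11 × 79


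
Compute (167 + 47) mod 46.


167 + 47 = 214
214 mod 46 = 30


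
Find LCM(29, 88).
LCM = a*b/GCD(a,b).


GCD(29, 88) = 1
LCM = 29*88/1 = 2552/1 = 2552

LCM = 2552


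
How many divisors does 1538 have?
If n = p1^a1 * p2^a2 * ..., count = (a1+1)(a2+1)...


1538 = 2^1 × 769^1
d(1538) = (1+1) × (1+1) = 4

4 divisors


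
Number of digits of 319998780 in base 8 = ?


319998780 in base 8 = 2304545474
Number of digits = 10

10 digits (base 8)


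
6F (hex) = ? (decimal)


6F (base 16) = 111 (decimal)
111 (decimal) = 111 (base 10)


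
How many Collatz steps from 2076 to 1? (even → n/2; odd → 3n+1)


2076 → 1038 → 519 → 1558 → 779 → 2338 → 1169 → 3508 → 1754 → 877 → 2632 → 1316 → 658 → 329 → 988 → 494 → 247 → 742 → 371 → 1114 → 557 → 1672 → 836 → 418 → 209 → 628 → 314 → 157 → 472 → 236 → 118 → 59 → 178 → 89 → 268 → 134 → 67 → 202 → 101 → 304 → 152 → 76 → 38 → 19 → 58 → 29 → 88 → 44 → 22 → 11 → 34 → 17 → 52 → 26 → 13 → 40 → 20 → 10 → 5 → 16 → 8 → 4 → 2 → 1
Total steps = 63

63 steps


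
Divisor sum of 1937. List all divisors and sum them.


Divisors of 1937: 1, 13, 149, 1937
Sum = 1 + 13 + 149 + 1937 = 2100

σ(1937) = 2100


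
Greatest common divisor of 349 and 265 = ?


349 = 1 * 265 + 84
265 = 3 * 84 + 13
84 = 6 * 13 + 6
13 = 2 * 6 + 1
6 = 6 * 1 + 0
GCD = 1


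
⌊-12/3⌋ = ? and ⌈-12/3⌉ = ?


-12/3 = -4.0000
floor = -4
ceil = -4

floor = -4, ceil = -4


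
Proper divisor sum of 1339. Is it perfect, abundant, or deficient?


Proper divisors: 1, 13, 103
Sum = 1 + 13 + 103 = 117
117 < 1339 → deficient

s(1339) = 117 (deficient)


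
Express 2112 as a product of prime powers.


2112 / 2 = 1056
1056 / 2 = 528
528 / 2 = 264
264 / 2 = 132
132 / 2 = 66
66 / 2 = 33
33 / 3 = 11
11 / 11 = 1
2112 = 2^6 × 3 × 11


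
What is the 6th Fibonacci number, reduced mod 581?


F(k) mod 581 for k=1..6:
1, 1, 2, 3, 5, 8
F(6) mod 581 = 8


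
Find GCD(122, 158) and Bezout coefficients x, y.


Tabular extended Euclidean (each row: r = 122*s + 158*t):
r=122, s=1, t=0
r=158, s=0, t=1
q=0: r=122, s=1, t=0   [122*(1) + 158*(0) = 122]
q=1: r=36, s=-1, t=1   [122*(-1) + 158*(1) = 36]
q=3: r=14, s=4, t=-3   [122*(4) + 158*(-3) = 14]
q=2: r=8, s=-9, t=7   [122*(-9) + 158*(7) = 8]
q=1: r=6, s=13, t=-10   [122*(13) + 158*(-10) = 6]
q=1: r=2, s=-22, t=17   [122*(-22) + 158*(17) = 2]
q=3: r=0, s=79, t=-61   [122*(79) + 158*(-61) = 0]
GCD = 2; from the row with r=2: x=-22, y=17
Check: 122*(-22) + 158*(17) = -2684 + 2686 = 2

GCD = 2, x = -22, y = 17


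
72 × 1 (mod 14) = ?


72 × 1 = 72
72 mod 14 = 2


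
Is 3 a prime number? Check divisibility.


Check divisors up to sqrt(3) = 1.7321
No divisors found.
3 is prime.

Yes, 3 is prime


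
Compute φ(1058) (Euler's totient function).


1058 = 2 × 23^2
Prime factors: 2, 23
φ(1058) = 1058 × (1-1/2) × (1-1/23)
= 1058 × 1/2 × 22/23 = 506

φ(1058) = 506


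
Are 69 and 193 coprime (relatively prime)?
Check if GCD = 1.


Euclidean algorithm:
193 = 2 * 69 + 55
69 = 1 * 55 + 14
55 = 3 * 14 + 13
14 = 1 * 13 + 1
13 = 13 * 1 + 0
GCD(69, 193) = 1

Yes, coprime (GCD = 1)


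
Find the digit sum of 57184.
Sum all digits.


5 + 7 + 1 + 8 + 4 = 25


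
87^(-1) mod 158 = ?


Use the extended Euclidean algorithm on (158, 87); each row r = 158*s + 87*t:
r=158, s=1, t=0
r=87, s=0, t=1
q=1: r=71, s=1, t=-1   [158*(1) + 87*(-1) = 71]
q=1: r=16, s=-1, t=2   [158*(-1) + 87*(2) = 16]
q=4: r=7, s=5, t=-9   [158*(5) + 87*(-9) = 7]
q=2: r=2, s=-11, t=20   [158*(-11) + 87*(20) = 2]
q=3: r=1, s=38, t=-69   [158*(38) + 87*(-69) = 1]
q=2: r=0, s=-87, t=158   [158*(-87) + 87*(158) = 0]
GCD = 1 with t = -69, so 87*(-69) ≡ 1 (mod 158)
Inverse = -69 mod 158 = 89
Check: 87 * 89 = 7743 ≡ 1 (mod 158)

87^(-1) ≡ 89 (mod 158)


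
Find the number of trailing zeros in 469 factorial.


floor(469/5) = 93
floor(469/25) = 18
floor(469/125) = 3
Total = 114

114 trailing zeros


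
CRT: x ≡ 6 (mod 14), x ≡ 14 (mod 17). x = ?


M = 14*17 = 238
M1 = M/14 = 17, M2 = M/17 = 14
M1^(-1) mod 14 = 5, M2^(-1) mod 17 = 11
x = 6*17*5 + 14*14*11 = 2666
2666 mod 238 = 48
Check: 48 mod 14 = 6 ✓, 48 mod 17 = 14 ✓

x ≡ 48 (mod 238)


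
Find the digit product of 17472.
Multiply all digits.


1 × 7 × 4 × 7 × 2 = 392


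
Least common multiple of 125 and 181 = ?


GCD(125, 181) = 1
LCM = 125*181/1 = 22625/1 = 22625

LCM = 22625


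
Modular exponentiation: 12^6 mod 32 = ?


12^1 mod 32 = 12
12^2 mod 32 = 16
12^3 mod 32 = 0
12^4 mod 32 = 0
12^5 mod 32 = 0
12^6 mod 32 = 0


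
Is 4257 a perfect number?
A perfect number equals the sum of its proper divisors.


Proper divisors of 4257: 1, 3, 9, 11, 33, 43, 99, 129, 387, 473, 1419
Sum = 1 + 3 + 9 + 11 + 33 + 43 + 99 + 129 + 387 + 473 + 1419 = 2607

No, 4257 is not perfect (2607 ≠ 4257)


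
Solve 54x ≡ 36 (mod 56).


GCD(54, 56) = 2 divides 36
Divide: 27x ≡ 18 (mod 28)
x ≡ 10 (mod 28)


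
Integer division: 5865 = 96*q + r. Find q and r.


5865 = 96 * 61 + 9
Check: 5856 + 9 = 5865

q = 61, r = 9


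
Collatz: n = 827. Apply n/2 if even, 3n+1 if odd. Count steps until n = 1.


827 → 2482 → 1241 → 3724 → 1862 → 931 → 2794 → 1397 → 4192 → 2096 → 1048 → 524 → 262 → 131 → 394 → 197 → 592 → 296 → 148 → 74 → 37 → 112 → 56 → 28 → 14 → 7 → 22 → 11 → 34 → 17 → 52 → 26 → 13 → 40 → 20 → 10 → 5 → 16 → 8 → 4 → 2 → 1
Total steps = 41

41 steps


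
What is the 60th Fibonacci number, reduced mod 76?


F(k) mod 76 for k=1..60:
1, 1, 2, 3, 5, 8, 13, 21, 34, 55, 13, 68, 5, 73, 2, 75, 1, 0, 1, 1, 2, 3, 5, 8, 13, 21, 34, 55, 13, 68, 5, 73, 2, 75, 1, 0, 1, 1, 2, 3, 5, 8, 13, 21, 34, 55, 13, 68, 5, 73, 2, 75, 1, 0, 1, 1, 2, 3, 5, 8
F(60) mod 76 = 8


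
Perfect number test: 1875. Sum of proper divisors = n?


Proper divisors of 1875: 1, 3, 5, 15, 25, 75, 125, 375, 625
Sum = 1 + 3 + 5 + 15 + 25 + 75 + 125 + 375 + 625 = 1249

No, 1875 is not perfect (1249 ≠ 1875)


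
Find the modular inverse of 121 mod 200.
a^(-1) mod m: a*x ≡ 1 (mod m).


Use the extended Euclidean algorithm on (200, 121); each row r = 200*s + 121*t:
r=200, s=1, t=0
r=121, s=0, t=1
q=1: r=79, s=1, t=-1   [200*(1) + 121*(-1) = 79]
q=1: r=42, s=-1, t=2   [200*(-1) + 121*(2) = 42]
q=1: r=37, s=2, t=-3   [200*(2) + 121*(-3) = 37]
q=1: r=5, s=-3, t=5   [200*(-3) + 121*(5) = 5]
q=7: r=2, s=23, t=-38   [200*(23) + 121*(-38) = 2]
q=2: r=1, s=-49, t=81   [200*(-49) + 121*(81) = 1]
q=2: r=0, s=121, t=-200   [200*(121) + 121*(-200) = 0]
GCD = 1 with t = 81, so 121*(81) ≡ 1 (mod 200)
Inverse = 81 mod 200 = 81
Check: 121 * 81 = 9801 ≡ 1 (mod 200)

121^(-1) ≡ 81 (mod 200)


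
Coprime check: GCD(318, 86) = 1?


Euclidean algorithm:
318 = 3 * 86 + 60
86 = 1 * 60 + 26
60 = 2 * 26 + 8
26 = 3 * 8 + 2
8 = 4 * 2 + 0
GCD(318, 86) = 2

No, not coprime (GCD = 2)


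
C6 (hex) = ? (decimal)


C6 (base 16) = 198 (decimal)
198 (decimal) = 198 (base 10)


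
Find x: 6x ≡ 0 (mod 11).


GCD(6, 11) = 1, unique solution
a^(-1) mod 11 = 2
x = 2 * 0 mod 11 = 0

x ≡ 0 (mod 11)


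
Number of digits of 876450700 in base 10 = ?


876450700 has 9 digits in base 10
floor(log10(876450700)) + 1 = floor(8.9427) + 1 = 9

9 digits (base 10)


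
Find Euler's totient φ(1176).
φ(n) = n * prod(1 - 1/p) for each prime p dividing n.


1176 = 2^3 × 3 × 7^2
Prime factors: 2, 3, 7
φ(1176) = 1176 × (1-1/2) × (1-1/3) × (1-1/7)
= 1176 × 1/2 × 2/3 × 6/7 = 336

φ(1176) = 336


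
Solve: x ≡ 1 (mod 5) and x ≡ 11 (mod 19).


M = 5*19 = 95
M1 = M/5 = 19, M2 = M/19 = 5
M1^(-1) mod 5 = 4, M2^(-1) mod 19 = 4
x = 1*19*4 + 11*5*4 = 296
296 mod 95 = 11
Check: 11 mod 5 = 1 ✓, 11 mod 19 = 11 ✓

x ≡ 11 (mod 95)


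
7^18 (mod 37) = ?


7^1 mod 37 = 7
7^2 mod 37 = 12
7^3 mod 37 = 10
7^4 mod 37 = 33
7^5 mod 37 = 9
7^6 mod 37 = 26
7^7 mod 37 = 34
7^8 mod 37 = 16
7^9 mod 37 = 1
7^10 mod 37 = 7
7^11 mod 37 = 12
7^12 mod 37 = 10
7^13 mod 37 = 33
7^14 mod 37 = 9
7^15 mod 37 = 26
7^16 mod 37 = 34
7^17 mod 37 = 16
7^18 mod 37 = 1


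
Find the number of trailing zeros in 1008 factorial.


floor(1008/5) = 201
floor(1008/25) = 40
floor(1008/125) = 8
floor(1008/625) = 1
Total = 250

250 trailing zeros


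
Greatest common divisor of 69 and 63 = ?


69 = 1 * 63 + 6
63 = 10 * 6 + 3
6 = 2 * 3 + 0
GCD = 3


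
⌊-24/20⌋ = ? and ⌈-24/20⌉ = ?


-24/20 = -1.2000
floor = -2
ceil = -1

floor = -2, ceil = -1


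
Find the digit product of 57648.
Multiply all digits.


5 × 7 × 6 × 4 × 8 = 6720


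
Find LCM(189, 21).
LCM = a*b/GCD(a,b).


GCD(189, 21) = 21
LCM = 189*21/21 = 3969/21 = 189

LCM = 189


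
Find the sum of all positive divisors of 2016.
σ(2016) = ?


Divisors of 2016: 1, 2, 3, 4, 6, 7, 8, 9, 12, 14, 16, 18, 21, 24, 28, 32, 36, 42, 48, 56, 63, 72, 84, 96, 112, 126, 144, 168, 224, 252, 288, 336, 504, 672, 1008, 2016
Sum = 1 + 2 + 3 + 4 + 6 + 7 + 8 + 9 + 12 + 14 + 16 + 18 + 21 + 24 + 28 + 32 + 36 + 42 + 48 + 56 + 63 + 72 + 84 + 96 + 112 + 126 + 144 + 168 + 224 + 252 + 288 + 336 + 504 + 672 + 1008 + 2016 = 6552

σ(2016) = 6552


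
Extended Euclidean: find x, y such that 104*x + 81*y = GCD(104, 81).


Tabular extended Euclidean (each row: r = 104*s + 81*t):
r=104, s=1, t=0
r=81, s=0, t=1
q=1: r=23, s=1, t=-1   [104*(1) + 81*(-1) = 23]
q=3: r=12, s=-3, t=4   [104*(-3) + 81*(4) = 12]
q=1: r=11, s=4, t=-5   [104*(4) + 81*(-5) = 11]
q=1: r=1, s=-7, t=9   [104*(-7) + 81*(9) = 1]
q=11: r=0, s=81, t=-104   [104*(81) + 81*(-104) = 0]
GCD = 1; from the row with r=1: x=-7, y=9
Check: 104*(-7) + 81*(9) = -728 + 729 = 1

GCD = 1, x = -7, y = 9


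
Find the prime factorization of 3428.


3428 / 2 = 1714
1714 / 2 = 857
857 / 857 = 1
3428 = 2^2 × 857


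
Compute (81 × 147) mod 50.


81 × 147 = 11907
11907 mod 50 = 7


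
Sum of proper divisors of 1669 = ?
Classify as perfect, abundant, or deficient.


Proper divisors: 1
Sum = 1 = 1
1 < 1669 → deficient

s(1669) = 1 (deficient)


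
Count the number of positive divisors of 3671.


3671 = 3671^1
d(3671) = (1+1) = 2

2 divisors


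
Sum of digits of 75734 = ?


7 + 5 + 7 + 3 + 4 = 26


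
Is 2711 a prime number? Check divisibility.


Check divisors up to sqrt(2711) = 52.0673
No divisors found.
2711 is prime.

Yes, 2711 is prime


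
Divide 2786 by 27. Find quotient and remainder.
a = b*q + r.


2786 = 27 * 103 + 5
Check: 2781 + 5 = 2786

q = 103, r = 5


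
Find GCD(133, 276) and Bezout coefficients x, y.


Tabular extended Euclidean (each row: r = 133*s + 276*t):
r=133, s=1, t=0
r=276, s=0, t=1
q=0: r=133, s=1, t=0   [133*(1) + 276*(0) = 133]
q=2: r=10, s=-2, t=1   [133*(-2) + 276*(1) = 10]
q=13: r=3, s=27, t=-13   [133*(27) + 276*(-13) = 3]
q=3: r=1, s=-83, t=40   [133*(-83) + 276*(40) = 1]
q=3: r=0, s=276, t=-133   [133*(276) + 276*(-133) = 0]
GCD = 1; from the row with r=1: x=-83, y=40
Check: 133*(-83) + 276*(40) = -11039 + 11040 = 1

GCD = 1, x = -83, y = 40


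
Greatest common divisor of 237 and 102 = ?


237 = 2 * 102 + 33
102 = 3 * 33 + 3
33 = 11 * 3 + 0
GCD = 3


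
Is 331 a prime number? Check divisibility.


Check divisors up to sqrt(331) = 18.1934
No divisors found.
331 is prime.

Yes, 331 is prime


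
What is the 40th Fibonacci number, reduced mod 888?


F(k) mod 888 for k=1..40:
1, 1, 2, 3, 5, 8, 13, 21, 34, 55, 89, 144, 233, 377, 610, 99, 709, 808, 629, 549, 290, 839, 241, 192, 433, 625, 170, 795, 77, 872, 61, 45, 106, 151, 257, 408, 665, 185, 850, 147
F(40) mod 888 = 147


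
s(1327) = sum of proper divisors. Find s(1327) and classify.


Proper divisors: 1
Sum = 1 = 1
1 < 1327 → deficient

s(1327) = 1 (deficient)


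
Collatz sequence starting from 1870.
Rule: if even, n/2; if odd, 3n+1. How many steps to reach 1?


1870 → 935 → 2806 → 1403 → 4210 → 2105 → 6316 → 3158 → 1579 → 4738 → 2369 → 7108 → 3554 → 1777 → 5332 → 2666 → 1333 → 4000 → 2000 → 1000 → 500 → 250 → 125 → 376 → 188 → 94 → 47 → 142 → 71 → 214 → 107 → 322 → 161 → 484 → 242 → 121 → 364 → 182 → 91 → 274 → 137 → 412 → 206 → 103 → 310 → 155 → 466 → 233 → 700 → 350 → 175 → 526 → 263 → 790 → 395 → 1186 → 593 → 1780 → 890 → 445 → 1336 → 668 → 334 → 167 → 502 → 251 → 754 → 377 → 1132 → 566 → 283 → 850 → 425 → 1276 → 638 → 319 → 958 → 479 → 1438 → 719 → 2158 → 1079 → 3238 → 1619 → 4858 → 2429 → 7288 → 3644 → 1822 → 911 → 2734 → 1367 → 4102 → 2051 → 6154 → 3077 → 9232 → 4616 → 2308 → 1154 → 577 → 1732 → 866 → 433 → 1300 → 650 → 325 → 976 → 488 → 244 → 122 → 61 → 184 → 92 → 46 → 23 → 70 → 35 → 106 → 53 → 160 → 80 → 40 → 20 → 10 → 5 → 16 → 8 → 4 → 2 → 1
Total steps = 130

130 steps


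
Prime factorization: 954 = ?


954 / 2 = 477
477 / 3 = 159
159 / 3 = 53
53 / 53 = 1
954 = 2 × 3^2 × 53


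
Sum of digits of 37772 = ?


3 + 7 + 7 + 7 + 2 = 26


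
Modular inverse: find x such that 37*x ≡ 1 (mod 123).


Use the extended Euclidean algorithm on (123, 37); each row r = 123*s + 37*t:
r=123, s=1, t=0
r=37, s=0, t=1
q=3: r=12, s=1, t=-3   [123*(1) + 37*(-3) = 12]
q=3: r=1, s=-3, t=10   [123*(-3) + 37*(10) = 1]
q=12: r=0, s=37, t=-123   [123*(37) + 37*(-123) = 0]
GCD = 1 with t = 10, so 37*(10) ≡ 1 (mod 123)
Inverse = 10 mod 123 = 10
Check: 37 * 10 = 370 ≡ 1 (mod 123)

37^(-1) ≡ 10 (mod 123)


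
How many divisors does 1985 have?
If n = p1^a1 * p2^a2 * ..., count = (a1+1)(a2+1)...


1985 = 5^1 × 397^1
d(1985) = (1+1) × (1+1) = 4

4 divisors


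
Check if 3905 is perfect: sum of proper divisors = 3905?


Proper divisors of 3905: 1, 5, 11, 55, 71, 355, 781
Sum = 1 + 5 + 11 + 55 + 71 + 355 + 781 = 1279

No, 3905 is not perfect (1279 ≠ 3905)


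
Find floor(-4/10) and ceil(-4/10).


-4/10 = -0.4000
floor = -1
ceil = 0

floor = -1, ceil = 0


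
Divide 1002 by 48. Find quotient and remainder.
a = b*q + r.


1002 = 48 * 20 + 42
Check: 960 + 42 = 1002

q = 20, r = 42


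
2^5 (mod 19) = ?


2^1 mod 19 = 2
2^2 mod 19 = 4
2^3 mod 19 = 8
2^4 mod 19 = 16
2^5 mod 19 = 13


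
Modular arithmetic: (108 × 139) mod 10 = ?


108 × 139 = 15012
15012 mod 10 = 2


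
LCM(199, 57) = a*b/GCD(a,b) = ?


GCD(199, 57) = 1
LCM = 199*57/1 = 11343/1 = 11343

LCM = 11343


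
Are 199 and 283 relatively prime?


Euclidean algorithm:
283 = 1 * 199 + 84
199 = 2 * 84 + 31
84 = 2 * 31 + 22
31 = 1 * 22 + 9
22 = 2 * 9 + 4
9 = 2 * 4 + 1
4 = 4 * 1 + 0
GCD(199, 283) = 1

Yes, coprime (GCD = 1)


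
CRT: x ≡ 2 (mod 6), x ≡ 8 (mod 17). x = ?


M = 6*17 = 102
M1 = M/6 = 17, M2 = M/17 = 6
M1^(-1) mod 6 = 5, M2^(-1) mod 17 = 3
x = 2*17*5 + 8*6*3 = 314
314 mod 102 = 8
Check: 8 mod 6 = 2 ✓, 8 mod 17 = 8 ✓

x ≡ 8 (mod 102)


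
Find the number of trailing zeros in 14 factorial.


floor(14/5) = 2
Total = 2

2 trailing zeros


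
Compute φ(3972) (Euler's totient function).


3972 = 2^2 × 3 × 331
Prime factors: 2, 3, 331
φ(3972) = 3972 × (1-1/2) × (1-1/3) × (1-1/331)
= 3972 × 1/2 × 2/3 × 330/331 = 1320

φ(3972) = 1320


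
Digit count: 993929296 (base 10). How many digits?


993929296 has 9 digits in base 10
floor(log10(993929296)) + 1 = floor(8.9974) + 1 = 9

9 digits (base 10)


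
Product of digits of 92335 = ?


9 × 2 × 3 × 3 × 5 = 810


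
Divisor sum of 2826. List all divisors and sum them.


Divisors of 2826: 1, 2, 3, 6, 9, 18, 157, 314, 471, 942, 1413, 2826
Sum = 1 + 2 + 3 + 6 + 9 + 18 + 157 + 314 + 471 + 942 + 1413 + 2826 = 6162

σ(2826) = 6162


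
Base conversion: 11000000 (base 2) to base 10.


11000000 (base 2) = 192 (decimal)
192 (decimal) = 192 (base 10)


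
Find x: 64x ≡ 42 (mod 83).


GCD(64, 83) = 1, unique solution
a^(-1) mod 83 = 48
x = 48 * 42 mod 83 = 24

x ≡ 24 (mod 83)


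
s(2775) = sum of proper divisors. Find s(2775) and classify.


Proper divisors: 1, 3, 5, 15, 25, 37, 75, 111, 185, 555, 925
Sum = 1 + 3 + 5 + 15 + 25 + 37 + 75 + 111 + 185 + 555 + 925 = 1937
1937 < 2775 → deficient

s(2775) = 1937 (deficient)


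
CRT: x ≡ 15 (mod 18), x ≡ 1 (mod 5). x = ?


M = 18*5 = 90
M1 = M/18 = 5, M2 = M/5 = 18
M1^(-1) mod 18 = 11, M2^(-1) mod 5 = 2
x = 15*5*11 + 1*18*2 = 861
861 mod 90 = 51
Check: 51 mod 18 = 15 ✓, 51 mod 5 = 1 ✓

x ≡ 51 (mod 90)


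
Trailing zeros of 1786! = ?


floor(1786/5) = 357
floor(1786/25) = 71
floor(1786/125) = 14
floor(1786/625) = 2
Total = 444

444 trailing zeros


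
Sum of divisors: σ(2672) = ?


Divisors of 2672: 1, 2, 4, 8, 16, 167, 334, 668, 1336, 2672
Sum = 1 + 2 + 4 + 8 + 16 + 167 + 334 + 668 + 1336 + 2672 = 5208

σ(2672) = 5208


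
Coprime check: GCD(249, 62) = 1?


Euclidean algorithm:
249 = 4 * 62 + 1
62 = 62 * 1 + 0
GCD(249, 62) = 1

Yes, coprime (GCD = 1)


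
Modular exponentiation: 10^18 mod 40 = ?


10^1 mod 40 = 10
10^2 mod 40 = 20
10^3 mod 40 = 0
10^4 mod 40 = 0
10^5 mod 40 = 0
10^6 mod 40 = 0
10^7 mod 40 = 0
10^8 mod 40 = 0
10^9 mod 40 = 0
10^10 mod 40 = 0
10^11 mod 40 = 0
10^12 mod 40 = 0
10^13 mod 40 = 0
10^14 mod 40 = 0
10^15 mod 40 = 0
10^16 mod 40 = 0
10^17 mod 40 = 0
10^18 mod 40 = 0


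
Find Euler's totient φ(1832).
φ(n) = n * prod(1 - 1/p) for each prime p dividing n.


1832 = 2^3 × 229
Prime factors: 2, 229
φ(1832) = 1832 × (1-1/2) × (1-1/229)
= 1832 × 1/2 × 228/229 = 912

φ(1832) = 912


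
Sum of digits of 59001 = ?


5 + 9 + 0 + 0 + 1 = 15


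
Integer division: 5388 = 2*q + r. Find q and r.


5388 = 2 * 2694 + 0
Check: 5388 + 0 = 5388

q = 2694, r = 0


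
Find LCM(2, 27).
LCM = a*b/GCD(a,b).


GCD(2, 27) = 1
LCM = 2*27/1 = 54/1 = 54

LCM = 54


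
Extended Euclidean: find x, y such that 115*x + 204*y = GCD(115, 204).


Tabular extended Euclidean (each row: r = 115*s + 204*t):
r=115, s=1, t=0
r=204, s=0, t=1
q=0: r=115, s=1, t=0   [115*(1) + 204*(0) = 115]
q=1: r=89, s=-1, t=1   [115*(-1) + 204*(1) = 89]
q=1: r=26, s=2, t=-1   [115*(2) + 204*(-1) = 26]
q=3: r=11, s=-7, t=4   [115*(-7) + 204*(4) = 11]
q=2: r=4, s=16, t=-9   [115*(16) + 204*(-9) = 4]
q=2: r=3, s=-39, t=22   [115*(-39) + 204*(22) = 3]
q=1: r=1, s=55, t=-31   [115*(55) + 204*(-31) = 1]
q=3: r=0, s=-204, t=115   [115*(-204) + 204*(115) = 0]
GCD = 1; from the row with r=1: x=55, y=-31
Check: 115*(55) + 204*(-31) = 6325 - 6324 = 1

GCD = 1, x = 55, y = -31


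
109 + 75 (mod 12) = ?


109 + 75 = 184
184 mod 12 = 4


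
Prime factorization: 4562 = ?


4562 / 2 = 2281
2281 / 2281 = 1
4562 = 2 × 2281


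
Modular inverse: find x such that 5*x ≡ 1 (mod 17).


Use the extended Euclidean algorithm on (17, 5); each row r = 17*s + 5*t:
r=17, s=1, t=0
r=5, s=0, t=1
q=3: r=2, s=1, t=-3   [17*(1) + 5*(-3) = 2]
q=2: r=1, s=-2, t=7   [17*(-2) + 5*(7) = 1]
q=2: r=0, s=5, t=-17   [17*(5) + 5*(-17) = 0]
GCD = 1 with t = 7, so 5*(7) ≡ 1 (mod 17)
Inverse = 7 mod 17 = 7
Check: 5 * 7 = 35 ≡ 1 (mod 17)

5^(-1) ≡ 7 (mod 17)


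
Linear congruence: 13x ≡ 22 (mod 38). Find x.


GCD(13, 38) = 1, unique solution
a^(-1) mod 38 = 3
x = 3 * 22 mod 38 = 28

x ≡ 28 (mod 38)


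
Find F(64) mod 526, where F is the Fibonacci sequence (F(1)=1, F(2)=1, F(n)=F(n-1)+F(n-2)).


F(k) mod 526 for k=1..64:
1, 1, 2, 3, 5, 8, 13, 21, 34, 55, 89, 144, 233, 377, 84, 461, 19, 480, 499, 453, 426, 353, 253, 80, 333, 413, 220, 107, 327, 434, 235, 143, 378, 521, 373, 368, 215, 57, 272, 329, 75, 404, 479, 357, 310, 141, 451, 66, 517, 57, 48, 105, 153, 258, 411, 143, 28, 171, 199, 370, 43, 413, 456, 343
F(64) mod 526 = 343


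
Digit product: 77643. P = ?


7 × 7 × 6 × 4 × 3 = 3528


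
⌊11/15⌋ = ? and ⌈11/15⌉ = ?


11/15 = 0.7333
floor = 0
ceil = 1

floor = 0, ceil = 1


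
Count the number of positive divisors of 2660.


2660 = 2^2 × 5^1 × 7^1 × 19^1
d(2660) = (2+1) × (1+1) × (1+1) × (1+1) = 24

24 divisors


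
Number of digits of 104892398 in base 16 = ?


104892398 in base 16 = 64087EE
Number of digits = 7

7 digits (base 16)


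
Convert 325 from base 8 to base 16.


325 (base 8) = 213 (decimal)
213 (decimal) = D5 (base 16)


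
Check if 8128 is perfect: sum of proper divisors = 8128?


Proper divisors of 8128: 1, 2, 4, 8, 16, 32, 64, 127, 254, 508, 1016, 2032, 4064
Sum = 1 + 2 + 4 + 8 + 16 + 32 + 64 + 127 + 254 + 508 + 1016 + 2032 + 4064 = 8128

Yes, 8128 is perfect (8128 = 8128)


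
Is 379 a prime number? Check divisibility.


Check divisors up to sqrt(379) = 19.4679
No divisors found.
379 is prime.

Yes, 379 is prime


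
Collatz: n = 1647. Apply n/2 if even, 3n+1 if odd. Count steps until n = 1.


1647 → 4942 → 2471 → 7414 → 3707 → 11122 → 5561 → 16684 → 8342 → 4171 → 12514 → 6257 → 18772 → 9386 → 4693 → 14080 → 7040 → 3520 → 1760 → 880 → 440 → 220 → 110 → 55 → 166 → 83 → 250 → 125 → 376 → 188 → 94 → 47 → 142 → 71 → 214 → 107 → 322 → 161 → 484 → 242 → 121 → 364 → 182 → 91 → 274 → 137 → 412 → 206 → 103 → 310 → 155 → 466 → 233 → 700 → 350 → 175 → 526 → 263 → 790 → 395 → 1186 → 593 → 1780 → 890 → 445 → 1336 → 668 → 334 → 167 → 502 → 251 → 754 → 377 → 1132 → 566 → 283 → 850 → 425 → 1276 → 638 → 319 → 958 → 479 → 1438 → 719 → 2158 → 1079 → 3238 → 1619 → 4858 → 2429 → 7288 → 3644 → 1822 → 911 → 2734 → 1367 → 4102 → 2051 → 6154 → 3077 → 9232 → 4616 → 2308 → 1154 → 577 → 1732 → 866 → 433 → 1300 → 650 → 325 → 976 → 488 → 244 → 122 → 61 → 184 → 92 → 46 → 23 → 70 → 35 → 106 → 53 → 160 → 80 → 40 → 20 → 10 → 5 → 16 → 8 → 4 → 2 → 1
Total steps = 135

135 steps


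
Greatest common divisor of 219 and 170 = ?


219 = 1 * 170 + 49
170 = 3 * 49 + 23
49 = 2 * 23 + 3
23 = 7 * 3 + 2
3 = 1 * 2 + 1
2 = 2 * 1 + 0
GCD = 1


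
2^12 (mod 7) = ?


2^1 mod 7 = 2
2^2 mod 7 = 4
2^3 mod 7 = 1
2^4 mod 7 = 2
2^5 mod 7 = 4
2^6 mod 7 = 1
2^7 mod 7 = 2
2^8 mod 7 = 4
2^9 mod 7 = 1
2^10 mod 7 = 2
2^11 mod 7 = 4
2^12 mod 7 = 1


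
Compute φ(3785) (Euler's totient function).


3785 = 5 × 757
Prime factors: 5, 757
φ(3785) = 3785 × (1-1/5) × (1-1/757)
= 3785 × 4/5 × 756/757 = 3024

φ(3785) = 3024


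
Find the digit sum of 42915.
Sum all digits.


4 + 2 + 9 + 1 + 5 = 21


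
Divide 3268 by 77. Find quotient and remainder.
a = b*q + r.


3268 = 77 * 42 + 34
Check: 3234 + 34 = 3268

q = 42, r = 34


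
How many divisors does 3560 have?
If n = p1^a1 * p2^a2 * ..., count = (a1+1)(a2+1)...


3560 = 2^3 × 5^1 × 89^1
d(3560) = (3+1) × (1+1) × (1+1) = 16

16 divisors


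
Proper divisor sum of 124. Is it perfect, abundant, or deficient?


Proper divisors: 1, 2, 4, 31, 62
Sum = 1 + 2 + 4 + 31 + 62 = 100
100 < 124 → deficient

s(124) = 100 (deficient)


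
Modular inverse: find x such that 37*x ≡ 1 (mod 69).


Use the extended Euclidean algorithm on (69, 37); each row r = 69*s + 37*t:
r=69, s=1, t=0
r=37, s=0, t=1
q=1: r=32, s=1, t=-1   [69*(1) + 37*(-1) = 32]
q=1: r=5, s=-1, t=2   [69*(-1) + 37*(2) = 5]
q=6: r=2, s=7, t=-13   [69*(7) + 37*(-13) = 2]
q=2: r=1, s=-15, t=28   [69*(-15) + 37*(28) = 1]
q=2: r=0, s=37, t=-69   [69*(37) + 37*(-69) = 0]
GCD = 1 with t = 28, so 37*(28) ≡ 1 (mod 69)
Inverse = 28 mod 69 = 28
Check: 37 * 28 = 1036 ≡ 1 (mod 69)

37^(-1) ≡ 28 (mod 69)


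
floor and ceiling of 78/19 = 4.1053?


78/19 = 4.1053
floor = 4
ceil = 5

floor = 4, ceil = 5


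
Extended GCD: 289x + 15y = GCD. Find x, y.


Tabular extended Euclidean (each row: r = 289*s + 15*t):
r=289, s=1, t=0
r=15, s=0, t=1
q=19: r=4, s=1, t=-19   [289*(1) + 15*(-19) = 4]
q=3: r=3, s=-3, t=58   [289*(-3) + 15*(58) = 3]
q=1: r=1, s=4, t=-77   [289*(4) + 15*(-77) = 1]
q=3: r=0, s=-15, t=289   [289*(-15) + 15*(289) = 0]
GCD = 1; from the row with r=1: x=4, y=-77
Check: 289*(4) + 15*(-77) = 1156 - 1155 = 1

GCD = 1, x = 4, y = -77


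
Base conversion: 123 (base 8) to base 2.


123 (base 8) = 83 (decimal)
83 (decimal) = 1010011 (base 2)


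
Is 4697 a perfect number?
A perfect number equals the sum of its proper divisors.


Proper divisors of 4697: 1, 7, 11, 61, 77, 427, 671
Sum = 1 + 7 + 11 + 61 + 77 + 427 + 671 = 1255

No, 4697 is not perfect (1255 ≠ 4697)


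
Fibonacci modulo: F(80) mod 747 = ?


F(k) mod 747 for k=1..80:
1, 1, 2, 3, 5, 8, 13, 21, 34, 55, 89, 144, 233, 377, 610, 240, 103, 343, 446, 42, 488, 530, 271, 54, 325, 379, 704, 336, 293, 629, 175, 57, 232, 289, 521, 63, 584, 647, 484, 384, 121, 505, 626, 384, 263, 647, 163, 63, 226, 289, 515, 57, 572, 629, 454, 336, 43, 379, 422, 54, 476, 530, 259, 42, 301, 343, 644, 240, 137, 377, 514, 144, 658, 55, 713, 21, 734, 8, 742, 3
F(80) mod 747 = 3


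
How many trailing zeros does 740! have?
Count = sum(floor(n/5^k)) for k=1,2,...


floor(740/5) = 148
floor(740/25) = 29
floor(740/125) = 5
floor(740/625) = 1
Total = 183

183 trailing zeros


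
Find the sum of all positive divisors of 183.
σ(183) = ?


Divisors of 183: 1, 3, 61, 183
Sum = 1 + 3 + 61 + 183 = 248

σ(183) = 248


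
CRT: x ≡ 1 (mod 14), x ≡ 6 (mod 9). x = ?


M = 14*9 = 126
M1 = M/14 = 9, M2 = M/9 = 14
M1^(-1) mod 14 = 11, M2^(-1) mod 9 = 2
x = 1*9*11 + 6*14*2 = 267
267 mod 126 = 15
Check: 15 mod 14 = 1 ✓, 15 mod 9 = 6 ✓

x ≡ 15 (mod 126)


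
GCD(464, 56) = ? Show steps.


464 = 8 * 56 + 16
56 = 3 * 16 + 8
16 = 2 * 8 + 0
GCD = 8


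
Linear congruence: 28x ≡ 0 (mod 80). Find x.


GCD(28, 80) = 4 divides 0
Divide: 7x ≡ 0 (mod 20)
x ≡ 0 (mod 20)


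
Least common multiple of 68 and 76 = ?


GCD(68, 76) = 4
LCM = 68*76/4 = 5168/4 = 1292

LCM = 1292


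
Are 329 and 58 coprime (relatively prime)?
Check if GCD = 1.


Euclidean algorithm:
329 = 5 * 58 + 39
58 = 1 * 39 + 19
39 = 2 * 19 + 1
19 = 19 * 1 + 0
GCD(329, 58) = 1

Yes, coprime (GCD = 1)


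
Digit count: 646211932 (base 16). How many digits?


646211932 in base 16 = 2684695C
Number of digits = 8

8 digits (base 16)


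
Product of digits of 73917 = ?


7 × 3 × 9 × 1 × 7 = 1323


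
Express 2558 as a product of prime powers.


2558 / 2 = 1279
1279 / 1279 = 1
2558 = 2 × 1279


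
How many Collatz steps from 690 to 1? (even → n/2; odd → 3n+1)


690 → 345 → 1036 → 518 → 259 → 778 → 389 → 1168 → 584 → 292 → 146 → 73 → 220 → 110 → 55 → 166 → 83 → 250 → 125 → 376 → 188 → 94 → 47 → 142 → 71 → 214 → 107 → 322 → 161 → 484 → 242 → 121 → 364 → 182 → 91 → 274 → 137 → 412 → 206 → 103 → 310 → 155 → 466 → 233 → 700 → 350 → 175 → 526 → 263 → 790 → 395 → 1186 → 593 → 1780 → 890 → 445 → 1336 → 668 → 334 → 167 → 502 → 251 → 754 → 377 → 1132 → 566 → 283 → 850 → 425 → 1276 → 638 → 319 → 958 → 479 → 1438 → 719 → 2158 → 1079 → 3238 → 1619 → 4858 → 2429 → 7288 → 3644 → 1822 → 911 → 2734 → 1367 → 4102 → 2051 → 6154 → 3077 → 9232 → 4616 → 2308 → 1154 → 577 → 1732 → 866 → 433 → 1300 → 650 → 325 → 976 → 488 → 244 → 122 → 61 → 184 → 92 → 46 → 23 → 70 → 35 → 106 → 53 → 160 → 80 → 40 → 20 → 10 → 5 → 16 → 8 → 4 → 2 → 1
Total steps = 126

126 steps


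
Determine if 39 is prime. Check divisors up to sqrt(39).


39 / 3 = 13 (exact division)
39 is NOT prime.

No, 39 is not prime


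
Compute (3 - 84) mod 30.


3 - 84 = -81
-81 mod 30 = 9


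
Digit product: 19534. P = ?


1 × 9 × 5 × 3 × 4 = 540


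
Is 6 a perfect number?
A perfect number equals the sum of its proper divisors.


Proper divisors of 6: 1, 2, 3
Sum = 1 + 2 + 3 = 6

Yes, 6 is perfect (6 = 6)


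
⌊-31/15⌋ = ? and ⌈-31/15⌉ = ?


-31/15 = -2.0667
floor = -3
ceil = -2

floor = -3, ceil = -2


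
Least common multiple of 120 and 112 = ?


GCD(120, 112) = 8
LCM = 120*112/8 = 13440/8 = 1680

LCM = 1680


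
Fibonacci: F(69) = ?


Sequence: 1, 1, 2, 3, 5, 8, 13, 21, 34, 55, 89, 144, 233, 377, 610, 987, 1597, 2584, 4181, 6765, 10946, 17711, 28657, 46368, 75025, 121393, 196418, 317811, 514229, 832040, 1346269, 2178309, 3524578, 5702887, 9227465, 14930352, 24157817, 39088169, 63245986, 102334155, 165580141, 267914296, 433494437, 701408733, 1134903170, 1836311903, 2971215073, 4807526976, 7778742049, 12586269025, 20365011074, 32951280099, 53316291173, 86267571272, 139583862445, 225851433717, 365435296162, 591286729879, 956722026041, 1548008755920, 2504730781961, 4052739537881, 6557470319842, 10610209857723, 17167680177565, 27777890035288, 44945570212853, 72723460248141, 117669030460994
F(69) = 117669030460994


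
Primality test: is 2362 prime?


2362 / 2 = 1181 (exact division)
2362 is NOT prime.

No, 2362 is not prime


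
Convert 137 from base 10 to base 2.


137 (base 10) = 137 (decimal)
137 (decimal) = 10001001 (base 2)


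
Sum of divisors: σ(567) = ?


Divisors of 567: 1, 3, 7, 9, 21, 27, 63, 81, 189, 567
Sum = 1 + 3 + 7 + 9 + 21 + 27 + 63 + 81 + 189 + 567 = 968

σ(567) = 968


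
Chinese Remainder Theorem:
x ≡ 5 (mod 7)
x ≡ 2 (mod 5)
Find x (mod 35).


M = 7*5 = 35
M1 = M/7 = 5, M2 = M/5 = 7
M1^(-1) mod 7 = 3, M2^(-1) mod 5 = 3
x = 5*5*3 + 2*7*3 = 117
117 mod 35 = 12
Check: 12 mod 7 = 5 ✓, 12 mod 5 = 2 ✓

x ≡ 12 (mod 35)


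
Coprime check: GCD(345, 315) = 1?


Euclidean algorithm:
345 = 1 * 315 + 30
315 = 10 * 30 + 15
30 = 2 * 15 + 0
GCD(345, 315) = 15

No, not coprime (GCD = 15)


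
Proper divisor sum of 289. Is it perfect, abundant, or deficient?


Proper divisors: 1, 17
Sum = 1 + 17 = 18
18 < 289 → deficient

s(289) = 18 (deficient)


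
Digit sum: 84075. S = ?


8 + 4 + 0 + 7 + 5 = 24


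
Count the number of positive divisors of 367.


367 = 367^1
d(367) = (1+1) = 2

2 divisors


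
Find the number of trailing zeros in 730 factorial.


floor(730/5) = 146
floor(730/25) = 29
floor(730/125) = 5
floor(730/625) = 1
Total = 181

181 trailing zeros


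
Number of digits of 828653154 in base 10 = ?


828653154 has 9 digits in base 10
floor(log10(828653154)) + 1 = floor(8.9184) + 1 = 9

9 digits (base 10)


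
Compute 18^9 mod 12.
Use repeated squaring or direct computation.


18^1 mod 12 = 6
18^2 mod 12 = 0
18^3 mod 12 = 0
18^4 mod 12 = 0
18^5 mod 12 = 0
18^6 mod 12 = 0
18^7 mod 12 = 0
18^8 mod 12 = 0
18^9 mod 12 = 0


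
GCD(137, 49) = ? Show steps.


137 = 2 * 49 + 39
49 = 1 * 39 + 10
39 = 3 * 10 + 9
10 = 1 * 9 + 1
9 = 9 * 1 + 0
GCD = 1


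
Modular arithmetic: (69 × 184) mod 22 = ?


69 × 184 = 12696
12696 mod 22 = 2


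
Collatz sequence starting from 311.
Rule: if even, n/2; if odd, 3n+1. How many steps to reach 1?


311 → 934 → 467 → 1402 → 701 → 2104 → 1052 → 526 → 263 → 790 → 395 → 1186 → 593 → 1780 → 890 → 445 → 1336 → 668 → 334 → 167 → 502 → 251 → 754 → 377 → 1132 → 566 → 283 → 850 → 425 → 1276 → 638 → 319 → 958 → 479 → 1438 → 719 → 2158 → 1079 → 3238 → 1619 → 4858 → 2429 → 7288 → 3644 → 1822 → 911 → 2734 → 1367 → 4102 → 2051 → 6154 → 3077 → 9232 → 4616 → 2308 → 1154 → 577 → 1732 → 866 → 433 → 1300 → 650 → 325 → 976 → 488 → 244 → 122 → 61 → 184 → 92 → 46 → 23 → 70 → 35 → 106 → 53 → 160 → 80 → 40 → 20 → 10 → 5 → 16 → 8 → 4 → 2 → 1
Total steps = 86

86 steps


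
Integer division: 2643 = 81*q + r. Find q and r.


2643 = 81 * 32 + 51
Check: 2592 + 51 = 2643

q = 32, r = 51


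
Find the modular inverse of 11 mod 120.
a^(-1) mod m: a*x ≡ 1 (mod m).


Use the extended Euclidean algorithm on (120, 11); each row r = 120*s + 11*t:
r=120, s=1, t=0
r=11, s=0, t=1
q=10: r=10, s=1, t=-10   [120*(1) + 11*(-10) = 10]
q=1: r=1, s=-1, t=11   [120*(-1) + 11*(11) = 1]
q=10: r=0, s=11, t=-120   [120*(11) + 11*(-120) = 0]
GCD = 1 with t = 11, so 11*(11) ≡ 1 (mod 120)
Inverse = 11 mod 120 = 11
Check: 11 * 11 = 121 ≡ 1 (mod 120)

11^(-1) ≡ 11 (mod 120)


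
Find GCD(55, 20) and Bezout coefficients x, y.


Tabular extended Euclidean (each row: r = 55*s + 20*t):
r=55, s=1, t=0
r=20, s=0, t=1
q=2: r=15, s=1, t=-2   [55*(1) + 20*(-2) = 15]
q=1: r=5, s=-1, t=3   [55*(-1) + 20*(3) = 5]
q=3: r=0, s=4, t=-11   [55*(4) + 20*(-11) = 0]
GCD = 5; from the row with r=5: x=-1, y=3
Check: 55*(-1) + 20*(3) = -55 + 60 = 5

GCD = 5, x = -1, y = 3


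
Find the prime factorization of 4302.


4302 / 2 = 2151
2151 / 3 = 717
717 / 3 = 239
239 / 239 = 1
4302 = 2 × 3^2 × 239


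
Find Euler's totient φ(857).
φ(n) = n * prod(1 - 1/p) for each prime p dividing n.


857 = 857
Prime factors: 857
φ(857) = 857 × (1-1/857)
= 857 × 856/857 = 856

φ(857) = 856


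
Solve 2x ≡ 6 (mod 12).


GCD(2, 12) = 2 divides 6
Divide: 1x ≡ 3 (mod 6)
x ≡ 3 (mod 6)


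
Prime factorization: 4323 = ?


4323 / 3 = 1441
1441 / 11 = 131
131 / 131 = 1
4323 = 3 × 11 × 131


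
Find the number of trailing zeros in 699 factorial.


floor(699/5) = 139
floor(699/25) = 27
floor(699/125) = 5
floor(699/625) = 1
Total = 172

172 trailing zeros


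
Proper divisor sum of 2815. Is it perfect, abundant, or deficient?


Proper divisors: 1, 5, 563
Sum = 1 + 5 + 563 = 569
569 < 2815 → deficient

s(2815) = 569 (deficient)


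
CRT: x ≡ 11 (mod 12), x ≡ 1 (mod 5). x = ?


M = 12*5 = 60
M1 = M/12 = 5, M2 = M/5 = 12
M1^(-1) mod 12 = 5, M2^(-1) mod 5 = 3
x = 11*5*5 + 1*12*3 = 311
311 mod 60 = 11
Check: 11 mod 12 = 11 ✓, 11 mod 5 = 1 ✓

x ≡ 11 (mod 60)


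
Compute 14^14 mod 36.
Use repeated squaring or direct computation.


14^1 mod 36 = 14
14^2 mod 36 = 16
14^3 mod 36 = 8
14^4 mod 36 = 4
14^5 mod 36 = 20
14^6 mod 36 = 28
14^7 mod 36 = 32
14^8 mod 36 = 16
14^9 mod 36 = 8
14^10 mod 36 = 4
14^11 mod 36 = 20
14^12 mod 36 = 28
14^13 mod 36 = 32
14^14 mod 36 = 16


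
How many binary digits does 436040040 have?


436040040 in base 2 = 11001111111010111000101101000
Number of digits = 29

29 digits (base 2)


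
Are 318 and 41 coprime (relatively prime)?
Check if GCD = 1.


Euclidean algorithm:
318 = 7 * 41 + 31
41 = 1 * 31 + 10
31 = 3 * 10 + 1
10 = 10 * 1 + 0
GCD(318, 41) = 1

Yes, coprime (GCD = 1)


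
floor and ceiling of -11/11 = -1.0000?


-11/11 = -1.0000
floor = -1
ceil = -1

floor = -1, ceil = -1


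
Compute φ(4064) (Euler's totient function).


4064 = 2^5 × 127
Prime factors: 2, 127
φ(4064) = 4064 × (1-1/2) × (1-1/127)
= 4064 × 1/2 × 126/127 = 2016

φ(4064) = 2016


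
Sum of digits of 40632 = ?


4 + 0 + 6 + 3 + 2 = 15


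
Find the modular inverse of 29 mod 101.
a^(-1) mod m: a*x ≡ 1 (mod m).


Use the extended Euclidean algorithm on (101, 29); each row r = 101*s + 29*t:
r=101, s=1, t=0
r=29, s=0, t=1
q=3: r=14, s=1, t=-3   [101*(1) + 29*(-3) = 14]
q=2: r=1, s=-2, t=7   [101*(-2) + 29*(7) = 1]
q=14: r=0, s=29, t=-101   [101*(29) + 29*(-101) = 0]
GCD = 1 with t = 7, so 29*(7) ≡ 1 (mod 101)
Inverse = 7 mod 101 = 7
Check: 29 * 7 = 203 ≡ 1 (mod 101)

29^(-1) ≡ 7 (mod 101)


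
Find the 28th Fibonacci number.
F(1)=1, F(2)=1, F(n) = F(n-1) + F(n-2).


Sequence: 1, 1, 2, 3, 5, 8, 13, 21, 34, 55, 89, 144, 233, 377, 610, 987, 1597, 2584, 4181, 6765, 10946, 17711, 28657, 46368, 75025, 121393, 196418, 317811
F(28) = 317811


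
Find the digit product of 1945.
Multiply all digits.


1 × 9 × 4 × 5 = 180


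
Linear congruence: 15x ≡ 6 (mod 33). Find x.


GCD(15, 33) = 3 divides 6
Divide: 5x ≡ 2 (mod 11)
x ≡ 7 (mod 11)


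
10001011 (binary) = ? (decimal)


10001011 (base 2) = 139 (decimal)
139 (decimal) = 139 (base 10)


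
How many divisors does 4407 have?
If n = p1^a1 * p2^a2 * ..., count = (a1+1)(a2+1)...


4407 = 3^1 × 13^1 × 113^1
d(4407) = (1+1) × (1+1) × (1+1) = 8

8 divisors


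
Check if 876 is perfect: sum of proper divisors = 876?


Proper divisors of 876: 1, 2, 3, 4, 6, 12, 73, 146, 219, 292, 438
Sum = 1 + 2 + 3 + 4 + 6 + 12 + 73 + 146 + 219 + 292 + 438 = 1196

No, 876 is not perfect (1196 ≠ 876)
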